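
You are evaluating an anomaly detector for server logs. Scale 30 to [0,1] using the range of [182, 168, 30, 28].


min=28, max=182
(30-28)/(182-28) = 2/154 = 0.013

0.013


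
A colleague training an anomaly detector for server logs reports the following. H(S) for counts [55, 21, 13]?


Probabilities: [55/89, 21/89, 13/89] ≈ [0.618, 0.236, 0.1461]
H = -((55/89)·log₂(55/89) + (21/89)·log₂(21/89) + (13/89)·log₂(13/89))
  = 1.3261 bits

1.3261 bits


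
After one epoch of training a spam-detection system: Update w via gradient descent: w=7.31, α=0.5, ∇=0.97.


w_new = w - α·∇
= 7.31 - 0.5·0.97
= 7.31 - 0.485
= 6.825

6.825


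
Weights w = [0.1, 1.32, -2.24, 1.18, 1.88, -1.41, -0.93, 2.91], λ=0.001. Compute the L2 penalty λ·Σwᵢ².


‖w‖₂² = (0.1)² + (1.32)² + (-2.24)² + (1.18)² + (1.88)² + (-1.41)² + (-0.93)² + (2.91)²
     = 0.01 + 1.7424 + 5.0176 + 1.3924 + 3.5344 + 1.9881 + 0.8649 + 8.4681
     = 23.0179
λ·‖w‖₂² = 0.001·23.0179 = 0.023018

0.023018


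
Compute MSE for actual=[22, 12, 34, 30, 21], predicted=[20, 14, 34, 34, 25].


Squared errors: (22-20)²=4, (12-14)²=4, (34-34)²=0, (30-34)²=16, (21-25)²=16
Sum = 40
MSE = 40/5 = 8

8


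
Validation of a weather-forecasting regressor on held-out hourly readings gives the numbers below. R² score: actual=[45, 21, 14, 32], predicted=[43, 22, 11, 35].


ȳ = 28
SS_res = Σ(y-ŷ)² = 23
SS_tot = Σ(y-ȳ)² = 550
R² = 1 - SS_res/SS_tot = 1 - 0.0418 = 0.9582

0.9582


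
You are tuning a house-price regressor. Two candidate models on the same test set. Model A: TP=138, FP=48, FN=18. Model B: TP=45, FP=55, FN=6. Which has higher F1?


Model A: P=138/186=0.7419, R=138/156=0.8846, F1=2PR/(P+R)=2TP/(2TP+FP+FN)=276/342=0.807
Model B: P=45/100=0.45, R=45/51=0.8824, F1=2PR/(P+R)=2TP/(2TP+FP+FN)=90/151=0.596
0.807 > 0.596 → Model A

Model A


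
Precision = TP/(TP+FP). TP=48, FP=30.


Precision = TP/(TP+FP)
= 48/(48+30)
= 48/78 = 61.54%

61.54%


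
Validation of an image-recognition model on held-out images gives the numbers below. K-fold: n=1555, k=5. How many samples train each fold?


Fold size = 1555/5 = 311
Training per fold = 1555 - 311 = 1244

1244


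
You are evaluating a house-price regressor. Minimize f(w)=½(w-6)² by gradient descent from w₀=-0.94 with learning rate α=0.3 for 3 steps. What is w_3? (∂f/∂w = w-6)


step 1: grad = -0.94-6 = -6.94; w = -0.94 - 0.3·(-6.94) = 1.142
step 2: grad = 1.142-6 = -4.858; w = 1.142 - 0.3·(-4.858) = 2.5994
step 3: grad = 2.5994-6 = -3.4006; w = 2.5994 - 0.3·(-3.4006) = 3.61958

3.61958


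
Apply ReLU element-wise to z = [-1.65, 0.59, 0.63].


ReLU(-1.65) = max(0, -1.65) = 0.0
ReLU(0.59) = max(0, 0.59) = 0.59
ReLU(0.63) = max(0, 0.63) = 0.63
result = [0.0, 0.59, 0.63]

[0.0, 0.59, 0.63]


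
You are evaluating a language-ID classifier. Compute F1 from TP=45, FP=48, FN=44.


Precision = 45/93 = 0.4839
Recall = 45/89 = 0.5056
F1 = 2·P·R/(P+R) = 2·TP/(2·TP+FP+FN) = 90/(90+48+44) = 90/182 = 0.4945

0.4945


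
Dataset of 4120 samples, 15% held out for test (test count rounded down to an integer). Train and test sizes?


Test = ⌊4120·15/100⌋ = 618
Train = 4120 - 618 = 3502

Train: 3502, Test: 618


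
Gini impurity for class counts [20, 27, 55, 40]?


Probabilities: [20/142, 27/142, 55/142, 40/142] ≈ [0.1408, 0.1901, 0.3873, 0.2817]
Σpᵢ² = (400 + 729 + 3025 + 1600)/142² = 5754/20164
Gini = 1 - Σpᵢ² = 1 - 5754/20164 = 0.7146

0.7146


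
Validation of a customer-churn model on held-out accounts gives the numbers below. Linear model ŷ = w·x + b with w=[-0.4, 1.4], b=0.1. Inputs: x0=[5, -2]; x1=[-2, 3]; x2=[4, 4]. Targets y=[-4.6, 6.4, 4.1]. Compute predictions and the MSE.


ŷ0 = (-0.4)·(5) + (1.4)·(-2) + 0.1 = -4.7
ŷ1 = (-0.4)·(-2) + (1.4)·(3) + 0.1 = 5.1
ŷ2 = (-0.4)·(4) + (1.4)·(4) + 0.1 = 4.1
errors² = [0.01, 1.69, 0.0]
MSE = 1.7000/3 = 0.5667

0.5667


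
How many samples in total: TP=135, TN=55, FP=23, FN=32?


Total = TP + TN + FP + FN
= 135 + 55 + 23 + 32
= 245
(Predicted positive: 158, predicted negative: 87)

245


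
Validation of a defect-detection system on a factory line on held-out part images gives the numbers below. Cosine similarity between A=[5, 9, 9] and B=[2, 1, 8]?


A·B = 5·2 + 9·1 + 9·8 = 91
‖A‖ = √187 = 13.6748, ‖B‖ = √69 = 8.3066
cos = 91/(√187·√69) = 91/√12903 = 0.8011

0.8011


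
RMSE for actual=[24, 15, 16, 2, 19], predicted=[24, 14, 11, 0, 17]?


MSE = 34/5 = 6.8
RMSE = √(34/5) = 2.6077

2.6077


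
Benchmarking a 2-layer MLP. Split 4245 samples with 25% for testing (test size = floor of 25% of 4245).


Test = ⌊4245·25/100⌋ = 1061
Train = 4245 - 1061 = 3184

Train: 3184, Test: 1061


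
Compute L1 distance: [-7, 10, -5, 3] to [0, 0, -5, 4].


d = |-7-0| + |10-0| + |-5+ 5| + |3-4|
  = 7 + 10 + 0 + 1
  = 18

18


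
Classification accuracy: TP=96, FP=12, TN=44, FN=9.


Accuracy = (TP+TN)/(TP+TN+FP+FN)
= (96+44)/(161)
= 140/161 = 86.96%

86.96%


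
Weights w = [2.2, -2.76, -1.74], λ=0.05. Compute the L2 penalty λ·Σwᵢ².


‖w‖₂² = (2.2)² + (-2.76)² + (-1.74)²
     = 4.84 + 7.6176 + 3.0276
     = 15.4852
λ·‖w‖₂² = 0.05·15.4852 = 0.77426

0.77426


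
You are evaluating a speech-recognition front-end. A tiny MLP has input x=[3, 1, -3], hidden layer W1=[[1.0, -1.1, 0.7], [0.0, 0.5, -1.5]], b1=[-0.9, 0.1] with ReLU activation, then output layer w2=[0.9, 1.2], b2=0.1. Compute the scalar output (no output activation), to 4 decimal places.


z1[0] = (1.0)·(3) + (-1.1)·(1) + (0.7)·(-3) - 0.9 = -1.1
z1[1] = (0.0)·(3) + (0.5)·(1) + (-1.5)·(-3) + 0.1 = 5.1
h = ReLU(z1) = [0.0, 5.1]
output = (0.9)·(0.0) + (1.2)·(5.1) + 0.1 = 6.22

6.22


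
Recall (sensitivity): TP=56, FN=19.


Recall = TP/(TP+FN)
= 56/(56+19)
= 56/75 = 74.67%

74.67%


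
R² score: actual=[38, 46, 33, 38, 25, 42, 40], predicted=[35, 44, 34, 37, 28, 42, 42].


ȳ = 37.4286
SS_res = Σ(y-ŷ)² = 28
SS_tot = Σ(y-ȳ)² = 275.71
R² = 1 - SS_res/SS_tot = 1 - 0.1016 = 0.8984

0.8984


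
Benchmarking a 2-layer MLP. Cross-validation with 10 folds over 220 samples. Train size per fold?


Fold size = 220/10 = 22
Training per fold = 220 - 22 = 198

198


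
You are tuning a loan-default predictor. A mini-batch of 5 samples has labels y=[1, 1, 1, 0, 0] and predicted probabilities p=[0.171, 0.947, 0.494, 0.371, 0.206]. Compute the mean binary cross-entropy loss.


L[0] = -ln(0.171) = 1.7661
L[1] = -ln(0.947) = 0.0545
L[2] = -ln(0.494) = 0.7052
L[3] = -ln(1-0.371) = -ln(0.629) = 0.4636
L[4] = -ln(1-0.206) = -ln(0.794) = 0.2307
mean = (1.7661 + 0.0545 + 0.7052 + 0.4636 + 0.2307)/5 = 0.644

0.644


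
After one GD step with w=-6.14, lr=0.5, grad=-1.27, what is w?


w_new = w - α·∇
= -6.14 - 0.5·-1.27
= -6.14 + 0.635
= -5.505

-5.505


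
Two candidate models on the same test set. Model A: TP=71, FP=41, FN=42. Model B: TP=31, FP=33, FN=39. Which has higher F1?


Model A: P=71/112=0.6339, R=71/113=0.6283, F1=2PR/(P+R)=2TP/(2TP+FP+FN)=142/225=0.6311
Model B: P=31/64=0.4844, R=31/70=0.4429, F1=2PR/(P+R)=2TP/(2TP+FP+FN)=62/134=0.4627
0.6311 > 0.4627 → Model A

Model A


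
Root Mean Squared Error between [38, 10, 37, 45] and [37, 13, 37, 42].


MSE = 19/4 = 4.75
RMSE = √(19/4) = 2.1794

2.1794


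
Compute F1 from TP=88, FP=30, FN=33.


Precision = 88/118 = 0.7458
Recall = 88/121 = 0.7273
F1 = 2·P·R/(P+R) = 2·TP/(2·TP+FP+FN) = 176/(176+30+33) = 176/239 = 0.7364

0.7364


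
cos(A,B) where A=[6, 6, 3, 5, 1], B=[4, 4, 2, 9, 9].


A·B = 6·4 + 6·4 + 3·2 + 5·9 + 1·9 = 108
‖A‖ = √107 = 10.3441, ‖B‖ = √198 = 14.0712
cos = 108/(√107·√198) = 108/√21186 = 0.742

0.742


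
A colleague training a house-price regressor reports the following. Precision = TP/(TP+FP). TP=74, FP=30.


Precision = TP/(TP+FP)
= 74/(74+30)
= 74/104 = 71.15%

71.15%


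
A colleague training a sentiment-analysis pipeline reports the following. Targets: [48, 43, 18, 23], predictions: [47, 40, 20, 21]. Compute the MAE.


Absolute errors: |48-47|=1, |43-40|=3, |18-20|=2, |23-21|=2
Sum = 8
MAE = 8/4 = 2

2


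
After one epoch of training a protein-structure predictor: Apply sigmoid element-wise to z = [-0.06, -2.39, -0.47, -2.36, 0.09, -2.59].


σ(-0.06) = 1/(1+e^0.06) = 0.485
σ(-2.39) = 1/(1+e^2.39) = 0.0839
σ(-0.47) = 1/(1+e^0.47) = 0.3846
σ(-2.36) = 1/(1+e^2.36) = 0.0863
σ(0.09) = 1/(1+e^-0.09) = 0.5225
σ(-2.59) = 1/(1+e^2.59) = 0.0698
result = [0.485, 0.0839, 0.3846, 0.0863, 0.5225, 0.0698]

[0.485, 0.0839, 0.3846, 0.0863, 0.5225, 0.0698]


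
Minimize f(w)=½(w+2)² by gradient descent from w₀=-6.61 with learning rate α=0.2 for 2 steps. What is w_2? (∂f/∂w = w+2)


step 1: grad = -6.61+2 = -4.61; w = -6.61 - 0.2·(-4.61) = -5.688
step 2: grad = -5.688+2 = -3.688; w = -5.688 - 0.2·(-3.688) = -4.9504

-4.9504


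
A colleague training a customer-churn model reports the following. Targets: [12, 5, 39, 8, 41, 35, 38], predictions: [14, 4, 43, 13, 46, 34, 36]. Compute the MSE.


Squared errors: (12-14)²=4, (5-4)²=1, (39-43)²=16, (8-13)²=25, (41-46)²=25, (35-34)²=1, (38-36)²=4
Sum = 76
MSE = 76/7 = 76/7

76/7


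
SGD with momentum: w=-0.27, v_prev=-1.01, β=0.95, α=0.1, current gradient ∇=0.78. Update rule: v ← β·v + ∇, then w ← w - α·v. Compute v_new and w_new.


v_new = 0.95·-1.01 + 0.78 = -0.9595 + 0.78 = -0.1795
w_new = -0.27 - 0.1·-0.1795 = -0.27 + 0.01795 = -0.25205

v_new=-0.1795, w_new=-0.25205


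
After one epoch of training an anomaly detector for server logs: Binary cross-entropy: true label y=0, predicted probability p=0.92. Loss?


BCE = -[y·ln(p) + (1-y)·ln(1-p)]
= -0 - 1·ln(1-0.92)
= -ln(0.08) = 2.5257

2.5257


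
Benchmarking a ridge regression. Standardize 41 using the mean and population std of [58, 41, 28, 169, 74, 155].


μ = 87.5, σ = 54.7015
z = (41 - 87.5)/54.7015 = -0.8501

-0.8501


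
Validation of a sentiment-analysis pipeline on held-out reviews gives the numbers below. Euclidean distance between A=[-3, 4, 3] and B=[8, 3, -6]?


d = √((-3-8)² + (4-3)² + (3+ 6)²)
  = √(121 + 1 + 81)
  = √203 = 14.2478

14.2478


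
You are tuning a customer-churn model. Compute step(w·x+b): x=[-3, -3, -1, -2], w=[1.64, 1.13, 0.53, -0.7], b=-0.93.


z = (-3)·(1.64) + (-3)·(1.13) + (-1)·(0.53) + (-2)·(-0.7) - 0.93
  = -8.37
step(z) = 0 (z<0)

0


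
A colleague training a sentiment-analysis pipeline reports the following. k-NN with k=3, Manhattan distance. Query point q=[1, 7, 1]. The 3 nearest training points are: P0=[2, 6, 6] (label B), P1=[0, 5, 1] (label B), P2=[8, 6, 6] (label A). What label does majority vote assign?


d(q,P0) = 7  (label B)
d(q,P1) = 3  (label B)
d(q,P2) = 13  (label A)
Votes: A=1, B=2
Majority → B

B


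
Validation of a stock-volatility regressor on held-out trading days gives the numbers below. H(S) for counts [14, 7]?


Probabilities: [14/21, 7/21] ≈ [0.6667, 0.3333]
H = -((14/21)·log₂(14/21) + (7/21)·log₂(7/21))
  = 0.9183 bits

0.9183 bits


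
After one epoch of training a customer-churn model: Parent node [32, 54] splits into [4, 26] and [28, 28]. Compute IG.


Parent = [32, 54], H_parent = 0.9523
H_left = 0.5665 (n=30), H_right = 1 (n=56)
H_children = (30/86)·0.5665 + (56/86)·1 = 0.8488
IG = 0.9523 - 0.8488 = 0.1035

0.1035


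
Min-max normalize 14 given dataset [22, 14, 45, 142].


min=14, max=142
(14-14)/(142-14) = 0/128 = 0.0

0.0


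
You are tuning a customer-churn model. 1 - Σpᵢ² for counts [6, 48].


Probabilities: [6/54, 48/54] ≈ [0.1111, 0.8889]
Σpᵢ² = (36 + 2304)/54² = 2340/2916
Gini = 1 - Σpᵢ² = 1 - 2340/2916 = 0.1975

0.1975


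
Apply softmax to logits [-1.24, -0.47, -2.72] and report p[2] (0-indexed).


Exponentials: e^-1.24=0.2894, e^-0.47=0.625, e^-2.72=0.0659
Sum = 0.9803
Softmax = [0.2952, 0.6376, 0.0672]
p[2] = 0.0659/0.9803 = 0.0672

0.0672


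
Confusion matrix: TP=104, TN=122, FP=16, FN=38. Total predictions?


Total = TP + TN + FP + FN
= 104 + 122 + 16 + 38
= 280
(Predicted positive: 120, predicted negative: 160)

280


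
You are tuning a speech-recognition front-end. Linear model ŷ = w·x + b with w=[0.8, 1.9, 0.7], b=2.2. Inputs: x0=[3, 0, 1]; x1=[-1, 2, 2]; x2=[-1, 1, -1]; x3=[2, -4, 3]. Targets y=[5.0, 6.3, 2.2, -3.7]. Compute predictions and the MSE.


ŷ0 = (0.8)·(3) + (1.9)·(0) + (0.7)·(1) + 2.2 = 5.3
ŷ1 = (0.8)·(-1) + (1.9)·(2) + (0.7)·(2) + 2.2 = 6.6
ŷ2 = (0.8)·(-1) + (1.9)·(1) + (0.7)·(-1) + 2.2 = 2.6
ŷ3 = (0.8)·(2) + (1.9)·(-4) + (0.7)·(3) + 2.2 = -1.7
errors² = [0.09, 0.09, 0.16, 4.0]
MSE = 4.3400/4 = 1.085

1.085


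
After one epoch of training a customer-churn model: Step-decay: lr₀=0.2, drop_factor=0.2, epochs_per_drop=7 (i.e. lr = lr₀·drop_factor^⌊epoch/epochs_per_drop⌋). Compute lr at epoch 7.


n_drops = ⌊7/7⌋ = 1
lr = 0.2·0.2^1 = 0.2·0.2 = 0.04

0.04


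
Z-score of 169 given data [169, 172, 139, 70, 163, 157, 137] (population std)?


μ = 143.8571, σ = 32.7084
z = (169 - 143.8571)/32.7084 = 0.7687

0.7687


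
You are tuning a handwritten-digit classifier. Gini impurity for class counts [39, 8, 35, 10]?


Probabilities: [39/92, 8/92, 35/92, 10/92] ≈ [0.4239, 0.087, 0.3804, 0.1087]
Σpᵢ² = (1521 + 64 + 1225 + 100)/92² = 2910/8464
Gini = 1 - Σpᵢ² = 1 - 2910/8464 = 0.6562

0.6562


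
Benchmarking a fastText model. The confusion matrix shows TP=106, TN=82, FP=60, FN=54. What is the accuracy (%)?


Accuracy = (TP+TN)/(TP+TN+FP+FN)
= (106+82)/(302)
= 188/302 = 62.25%

62.25%


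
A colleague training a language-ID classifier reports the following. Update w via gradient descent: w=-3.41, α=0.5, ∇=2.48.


w_new = w - α·∇
= -3.41 - 0.5·2.48
= -3.41 - 1.24
= -4.65

-4.65


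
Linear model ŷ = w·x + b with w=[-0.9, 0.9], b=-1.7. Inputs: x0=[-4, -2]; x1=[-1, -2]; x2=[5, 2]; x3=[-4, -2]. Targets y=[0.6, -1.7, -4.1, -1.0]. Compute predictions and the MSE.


ŷ0 = (-0.9)·(-4) + (0.9)·(-2) - 1.7 = 0.1
ŷ1 = (-0.9)·(-1) + (0.9)·(-2) - 1.7 = -2.6
ŷ2 = (-0.9)·(5) + (0.9)·(2) - 1.7 = -4.4
ŷ3 = (-0.9)·(-4) + (0.9)·(-2) - 1.7 = 0.1
errors² = [0.25, 0.81, 0.09, 1.21]
MSE = 2.3600/4 = 0.59

0.59


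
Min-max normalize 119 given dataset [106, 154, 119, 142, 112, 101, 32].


min=32, max=154
(119-32)/(154-32) = 87/122 = 0.7131

0.7131


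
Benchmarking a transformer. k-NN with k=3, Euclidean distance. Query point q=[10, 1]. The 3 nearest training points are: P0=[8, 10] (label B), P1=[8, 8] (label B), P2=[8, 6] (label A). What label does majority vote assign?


d(q,P0) = 9.2195  (label B)
d(q,P1) = 7.2801  (label B)
d(q,P2) = 5.3852  (label A)
Votes: A=1, B=2
Majority → B

B


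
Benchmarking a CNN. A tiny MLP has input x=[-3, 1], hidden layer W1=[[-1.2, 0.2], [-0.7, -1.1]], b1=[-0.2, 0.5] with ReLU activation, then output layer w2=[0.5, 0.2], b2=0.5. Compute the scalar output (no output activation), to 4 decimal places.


z1[0] = (-1.2)·(-3) + (0.2)·(1) - 0.2 = 3.6
z1[1] = (-0.7)·(-3) + (-1.1)·(1) + 0.5 = 1.5
h = ReLU(z1) = [3.6, 1.5]
output = (0.5)·(3.6) + (0.2)·(1.5) + 0.5 = 2.6

2.6


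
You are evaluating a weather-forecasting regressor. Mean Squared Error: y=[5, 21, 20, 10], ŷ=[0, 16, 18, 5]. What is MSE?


Squared errors: (5-0)²=25, (21-16)²=25, (20-18)²=4, (10-5)²=25
Sum = 79
MSE = 79/4 = 79/4

79/4


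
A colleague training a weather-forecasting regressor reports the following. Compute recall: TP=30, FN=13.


Recall = TP/(TP+FN)
= 30/(30+13)
= 30/43 = 69.77%

69.77%


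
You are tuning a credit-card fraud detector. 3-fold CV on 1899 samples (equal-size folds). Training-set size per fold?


Fold size = 1899/3 = 633
Training per fold = 1899 - 633 = 1266

1266


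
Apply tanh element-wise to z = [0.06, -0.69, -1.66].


tanh(0.06) = 0.0599
tanh(-0.69) = -0.598
tanh(-1.66) = -0.9302
result = [0.0599, -0.598, -0.9302]

[0.0599, -0.598, -0.9302]


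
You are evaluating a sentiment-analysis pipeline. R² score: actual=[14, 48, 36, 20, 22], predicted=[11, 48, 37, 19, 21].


ȳ = 28
SS_res = Σ(y-ŷ)² = 12
SS_tot = Σ(y-ȳ)² = 760
R² = 1 - SS_res/SS_tot = 1 - 0.0158 = 0.9842

0.9842


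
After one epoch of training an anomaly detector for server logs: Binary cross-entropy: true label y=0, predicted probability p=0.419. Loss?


BCE = -[y·ln(p) + (1-y)·ln(1-p)]
= -0 - 1·ln(1-0.419)
= -ln(0.581) = 0.543

0.543


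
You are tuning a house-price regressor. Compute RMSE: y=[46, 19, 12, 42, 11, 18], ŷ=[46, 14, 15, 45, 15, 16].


MSE = 63/6 = 10.5
RMSE = √(63/6) = 3.2404

3.2404


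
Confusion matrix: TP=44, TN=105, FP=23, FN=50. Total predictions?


Total = TP + TN + FP + FN
= 44 + 105 + 23 + 50
= 222
(Predicted positive: 67, predicted negative: 155)

222


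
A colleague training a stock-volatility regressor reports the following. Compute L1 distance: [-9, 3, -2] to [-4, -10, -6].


d = |-9+ 4| + |3+ 10| + |-2+ 6|
  = 5 + 13 + 4
  = 22

22


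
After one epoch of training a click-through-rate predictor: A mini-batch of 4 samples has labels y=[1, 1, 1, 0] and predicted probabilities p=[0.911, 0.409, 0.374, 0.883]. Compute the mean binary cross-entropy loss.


L[0] = -ln(0.911) = 0.0932
L[1] = -ln(0.409) = 0.894
L[2] = -ln(0.374) = 0.9835
L[3] = -ln(1-0.883) = -ln(0.117) = 2.1456
mean = (0.0932 + 0.894 + 0.9835 + 2.1456)/4 = 1.0291

1.0291


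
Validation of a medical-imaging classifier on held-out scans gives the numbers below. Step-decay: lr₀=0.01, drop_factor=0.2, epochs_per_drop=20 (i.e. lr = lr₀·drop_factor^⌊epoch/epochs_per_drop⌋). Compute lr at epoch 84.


n_drops = ⌊84/20⌋ = 4
lr = 0.01·0.2^4 = 0.01·0.0016 = 0.000016

0.000016


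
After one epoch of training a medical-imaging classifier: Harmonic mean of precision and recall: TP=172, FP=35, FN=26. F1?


Precision = 172/207 = 0.8309
Recall = 172/198 = 0.8687
F1 = 2·P·R/(P+R) = 2·TP/(2·TP+FP+FN) = 344/(344+35+26) = 344/405 = 0.8494

0.8494


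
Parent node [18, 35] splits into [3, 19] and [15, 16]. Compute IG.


Parent = [18, 35], H_parent = 0.9245
H_left = 0.5746 (n=22), H_right = 0.9992 (n=31)
H_children = (22/53)·0.5746 + (31/53)·0.9992 = 0.823
IG = 0.9245 - 0.823 = 0.1015

0.1015


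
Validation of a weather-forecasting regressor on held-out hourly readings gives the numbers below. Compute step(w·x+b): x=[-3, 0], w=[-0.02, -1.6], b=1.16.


z = (-3)·(-0.02) + (0)·(-1.6) + 1.16
  = 1.22
step(z) = 1 (z≥0)

1


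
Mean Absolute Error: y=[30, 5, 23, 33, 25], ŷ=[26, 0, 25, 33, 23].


Absolute errors: |30-26|=4, |5-0|=5, |23-25|=2, |33-33|=0, |25-23|=2
Sum = 13
MAE = 13/5 = 13/5

13/5


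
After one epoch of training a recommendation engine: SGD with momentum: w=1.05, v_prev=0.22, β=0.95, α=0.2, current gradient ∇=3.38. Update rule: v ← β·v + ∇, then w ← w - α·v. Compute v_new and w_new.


v_new = 0.95·0.22 + 3.38 = 0.209 + 3.38 = 3.589
w_new = 1.05 - 0.2·3.589 = 1.05 - 0.7178 = 0.3322

v_new=3.589, w_new=0.3322


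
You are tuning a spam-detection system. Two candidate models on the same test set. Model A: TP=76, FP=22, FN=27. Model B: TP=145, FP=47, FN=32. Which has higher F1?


Model A: P=76/98=0.7755, R=76/103=0.7379, F1=2PR/(P+R)=2TP/(2TP+FP+FN)=152/201=0.7562
Model B: P=145/192=0.7552, R=145/177=0.8192, F1=2PR/(P+R)=2TP/(2TP+FP+FN)=290/369=0.7859
0.7562 < 0.7859 → Model B

Model B


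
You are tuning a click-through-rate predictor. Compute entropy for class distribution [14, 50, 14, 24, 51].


Probabilities: [14/153, 50/153, 14/153, 24/153, 51/153] ≈ [0.0915, 0.3268, 0.0915, 0.1569, 0.3333]
H = -((14/153)·log₂(14/153) + (50/153)·log₂(50/153) + (14/153)·log₂(14/153) + (24/153)·log₂(24/153) + (51/153)·log₂(51/153))
  = 2.1062 bits

2.1062 bits


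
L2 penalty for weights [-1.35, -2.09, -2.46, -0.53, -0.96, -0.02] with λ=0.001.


‖w‖₂² = (-1.35)² + (-2.09)² + (-2.46)² + (-0.53)² + (-0.96)² + (-0.02)²
     = 1.8225 + 4.3681 + 6.0516 + 0.2809 + 0.9216 + 0.0004
     = 13.4451
λ·‖w‖₂² = 0.001·13.4451 = 0.013445

0.013445


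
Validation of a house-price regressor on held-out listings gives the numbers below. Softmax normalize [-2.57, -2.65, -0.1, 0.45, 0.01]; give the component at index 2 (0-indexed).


Exponentials: e^-2.57=0.0765, e^-2.65=0.0707, e^-0.1=0.9048, e^0.45=1.5683, e^0.01=1.0101
Sum = 3.6304
Softmax = [0.0211, 0.0195, 0.2492, 0.432, 0.2782]
p[2] = 0.9048/3.6304 = 0.2492

0.2492


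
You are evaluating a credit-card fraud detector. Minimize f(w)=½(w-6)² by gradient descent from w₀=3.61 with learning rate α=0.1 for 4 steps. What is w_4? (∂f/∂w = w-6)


step 1: grad = 3.61-6 = -2.39; w = 3.61 - 0.1·(-2.39) = 3.849
step 2: grad = 3.849-6 = -2.151; w = 3.849 - 0.1·(-2.151) = 4.0641
step 3: grad = 4.0641-6 = -1.9359; w = 4.0641 - 0.1·(-1.9359) = 4.25769
step 4: grad = 4.25769-6 = -1.74231; w = 4.25769 - 0.1·(-1.74231) = 4.431921

4.431921


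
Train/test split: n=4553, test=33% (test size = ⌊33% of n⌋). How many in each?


Test = ⌊4553·33/100⌋ = 1502
Train = 4553 - 1502 = 3051

Train: 3051, Test: 1502


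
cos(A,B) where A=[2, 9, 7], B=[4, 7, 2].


A·B = 2·4 + 9·7 + 7·2 = 85
‖A‖ = √134 = 11.5758, ‖B‖ = √69 = 8.3066
cos = 85/(√134·√69) = 85/√9246 = 0.884

0.884


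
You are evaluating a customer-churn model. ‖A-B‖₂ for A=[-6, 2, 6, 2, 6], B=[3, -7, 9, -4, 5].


d = √((-6-3)² + (2+ 7)² + (6-9)² + (2+ 4)² + (6-5)²)
  = √(81 + 81 + 9 + 36 + 1)
  = √208 = 14.4222

14.4222


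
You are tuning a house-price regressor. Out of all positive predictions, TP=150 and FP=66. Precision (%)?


Precision = TP/(TP+FP)
= 150/(150+66)
= 150/216 = 69.44%

69.44%


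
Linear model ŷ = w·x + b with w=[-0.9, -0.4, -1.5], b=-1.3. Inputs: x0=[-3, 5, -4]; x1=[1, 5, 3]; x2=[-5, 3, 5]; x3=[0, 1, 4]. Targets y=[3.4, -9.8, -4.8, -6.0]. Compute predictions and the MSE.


ŷ0 = (-0.9)·(-3) + (-0.4)·(5) + (-1.5)·(-4) - 1.3 = 5.4
ŷ1 = (-0.9)·(1) + (-0.4)·(5) + (-1.5)·(3) - 1.3 = -8.7
ŷ2 = (-0.9)·(-5) + (-0.4)·(3) + (-1.5)·(5) - 1.3 = -5.5
ŷ3 = (-0.9)·(0) + (-0.4)·(1) + (-1.5)·(4) - 1.3 = -7.7
errors² = [4.0, 1.21, 0.49, 2.89]
MSE = 8.5900/4 = 2.1475

2.1475


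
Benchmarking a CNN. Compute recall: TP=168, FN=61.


Recall = TP/(TP+FN)
= 168/(168+61)
= 168/229 = 73.36%

73.36%


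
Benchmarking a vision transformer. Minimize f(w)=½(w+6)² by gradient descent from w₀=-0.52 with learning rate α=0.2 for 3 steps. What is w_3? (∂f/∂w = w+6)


step 1: grad = -0.52+6 = 5.48; w = -0.52 - 0.2·(5.48) = -1.616
step 2: grad = -1.616+6 = 4.384; w = -1.616 - 0.2·(4.384) = -2.4928
step 3: grad = -2.4928+6 = 3.5072; w = -2.4928 - 0.2·(3.5072) = -3.19424

-3.19424


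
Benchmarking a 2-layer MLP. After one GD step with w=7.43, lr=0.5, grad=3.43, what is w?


w_new = w - α·∇
= 7.43 - 0.5·3.43
= 7.43 - 1.715
= 5.715

5.715


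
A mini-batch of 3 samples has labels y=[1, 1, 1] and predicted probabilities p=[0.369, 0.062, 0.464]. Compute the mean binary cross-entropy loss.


L[0] = -ln(0.369) = 0.997
L[1] = -ln(0.062) = 2.7806
L[2] = -ln(0.464) = 0.7679
mean = (0.997 + 2.7806 + 0.7679)/3 = 1.5152

1.5152


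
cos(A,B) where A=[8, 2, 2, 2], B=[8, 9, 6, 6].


A·B = 8·8 + 2·9 + 2·6 + 2·6 = 106
‖A‖ = √76 = 8.7178, ‖B‖ = √217 = 14.7309
cos = 106/(√76·√217) = 106/√16492 = 0.8254

0.8254


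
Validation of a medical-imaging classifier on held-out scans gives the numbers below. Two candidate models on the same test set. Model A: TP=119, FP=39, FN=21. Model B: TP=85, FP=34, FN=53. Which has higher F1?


Model A: P=119/158=0.7532, R=119/140=0.85, F1=2PR/(P+R)=2TP/(2TP+FP+FN)=238/298=0.7987
Model B: P=85/119=0.7143, R=85/138=0.6159, F1=2PR/(P+R)=2TP/(2TP+FP+FN)=170/257=0.6615
0.7987 > 0.6615 → Model A

Model A


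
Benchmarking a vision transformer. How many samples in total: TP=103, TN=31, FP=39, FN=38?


Total = TP + TN + FP + FN
= 103 + 31 + 39 + 38
= 211
(Predicted positive: 142, predicted negative: 69)

211


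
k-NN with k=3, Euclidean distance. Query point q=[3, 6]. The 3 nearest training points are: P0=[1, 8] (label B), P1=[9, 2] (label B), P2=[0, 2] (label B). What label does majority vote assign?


d(q,P0) = 2.8284  (label B)
d(q,P1) = 7.2111  (label B)
d(q,P2) = 5.0  (label B)
Votes: A=0, B=3
Majority → B

B


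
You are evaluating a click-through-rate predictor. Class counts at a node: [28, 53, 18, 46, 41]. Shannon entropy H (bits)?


Probabilities: [28/186, 53/186, 18/186, 46/186, 41/186] ≈ [0.1505, 0.2849, 0.0968, 0.2473, 0.2204]
H = -((28/186)·log₂(28/186) + (53/186)·log₂(53/186) + (18/186)·log₂(18/186) + (46/186)·log₂(46/186) + (41/186)·log₂(41/186))
  = 2.2328 bits

2.2328 bits


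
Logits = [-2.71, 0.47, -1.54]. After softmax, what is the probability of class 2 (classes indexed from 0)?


Exponentials: e^-2.71=0.0665, e^0.47=1.6, e^-1.54=0.2144
Sum = 1.8809
Softmax = [0.0354, 0.8506, 0.114]
p[2] = 0.2144/1.8809 = 0.114

0.114


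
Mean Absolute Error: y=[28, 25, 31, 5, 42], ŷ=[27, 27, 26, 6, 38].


Absolute errors: |28-27|=1, |25-27|=2, |31-26|=5, |5-6|=1, |42-38|=4
Sum = 13
MAE = 13/5 = 13/5

13/5


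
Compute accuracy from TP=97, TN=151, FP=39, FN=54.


Accuracy = (TP+TN)/(TP+TN+FP+FN)
= (97+151)/(341)
= 248/341 = 72.73%

72.73%


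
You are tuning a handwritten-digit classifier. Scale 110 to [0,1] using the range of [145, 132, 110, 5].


min=5, max=145
(110-5)/(145-5) = 105/140 = 0.75

0.75


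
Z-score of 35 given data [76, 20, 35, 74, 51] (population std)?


μ = 51.2, σ = 21.7752
z = (35 - 51.2)/21.7752 = -0.744

-0.744


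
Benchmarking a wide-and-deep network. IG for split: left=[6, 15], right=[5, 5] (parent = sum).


Parent = [11, 20], H_parent = 0.9383
H_left = 0.8631 (n=21), H_right = 1 (n=10)
H_children = (21/31)·0.8631 + (10/31)·1 = 0.9073
IG = 0.9383 - 0.9073 = 0.031

0.031


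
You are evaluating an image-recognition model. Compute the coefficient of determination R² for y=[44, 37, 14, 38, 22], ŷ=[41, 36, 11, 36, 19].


ȳ = 31
SS_res = Σ(y-ŷ)² = 32
SS_tot = Σ(y-ȳ)² = 624
R² = 1 - SS_res/SS_tot = 1 - 0.0513 = 0.9487

0.9487


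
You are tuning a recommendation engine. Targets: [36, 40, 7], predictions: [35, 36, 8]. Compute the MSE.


Squared errors: (36-35)²=1, (40-36)²=16, (7-8)²=1
Sum = 18
MSE = 18/3 = 6

6


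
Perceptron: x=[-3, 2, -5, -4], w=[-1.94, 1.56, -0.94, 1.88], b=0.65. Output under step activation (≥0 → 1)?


z = (-3)·(-1.94) + (2)·(1.56) + (-5)·(-0.94) + (-4)·(1.88) + 0.65
  = 6.77
step(z) = 1 (z≥0)

1


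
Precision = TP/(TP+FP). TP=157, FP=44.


Precision = TP/(TP+FP)
= 157/(157+44)
= 157/201 = 78.11%

78.11%


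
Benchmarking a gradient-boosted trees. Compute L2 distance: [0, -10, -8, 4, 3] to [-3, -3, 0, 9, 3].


d = √((0+ 3)² + (-10+ 3)² + (-8-0)² + (4-9)² + (3-3)²)
  = √(9 + 49 + 64 + 25 + 0)
  = √147 = 12.1244

12.1244


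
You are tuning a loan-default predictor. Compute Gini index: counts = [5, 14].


Probabilities: [5/19, 14/19] ≈ [0.2632, 0.7368]
Σpᵢ² = (25 + 196)/19² = 221/361
Gini = 1 - Σpᵢ² = 1 - 221/361 = 0.3878

0.3878


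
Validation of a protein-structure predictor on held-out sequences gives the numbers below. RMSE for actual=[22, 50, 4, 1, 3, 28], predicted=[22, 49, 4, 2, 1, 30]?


MSE = 10/6 = 1.6667
RMSE = √(10/6) = 1.291

1.291


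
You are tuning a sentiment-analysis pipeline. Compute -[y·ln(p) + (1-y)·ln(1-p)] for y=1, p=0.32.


BCE = -[y·ln(p) + (1-y)·ln(1-p)]
= -1·ln(0.32) - 0
= -ln(0.32) = 1.1394

1.1394


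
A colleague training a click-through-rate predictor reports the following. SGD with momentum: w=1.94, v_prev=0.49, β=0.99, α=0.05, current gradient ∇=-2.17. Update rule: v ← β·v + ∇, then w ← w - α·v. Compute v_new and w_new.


v_new = 0.99·0.49 - 2.17 = 0.4851 - 2.17 = -1.6849
w_new = 1.94 - 0.05·-1.6849 = 1.94 + 0.084245 = 2.024245

v_new=-1.6849, w_new=2.024245


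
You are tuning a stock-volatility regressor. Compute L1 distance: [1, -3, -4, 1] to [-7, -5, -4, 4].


d = |1+ 7| + |-3+ 5| + |-4+ 4| + |1-4|
  = 8 + 2 + 0 + 3
  = 13

13


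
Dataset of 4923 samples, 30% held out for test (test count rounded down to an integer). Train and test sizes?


Test = ⌊4923·30/100⌋ = 1476
Train = 4923 - 1476 = 3447

Train: 3447, Test: 1476


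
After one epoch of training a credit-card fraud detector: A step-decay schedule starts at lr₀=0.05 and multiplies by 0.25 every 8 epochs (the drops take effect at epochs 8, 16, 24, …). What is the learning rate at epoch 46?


n_drops = ⌊46/8⌋ = 5
lr = 0.05·0.25^5 = 0.05·0.0009765625 = 0.000048828125

0.000048828125


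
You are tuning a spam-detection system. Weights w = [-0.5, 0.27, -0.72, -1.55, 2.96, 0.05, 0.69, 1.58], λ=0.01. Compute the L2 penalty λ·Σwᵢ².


‖w‖₂² = (-0.5)² + (0.27)² + (-0.72)² + (-1.55)² + (2.96)² + (0.05)² + (0.69)² + (1.58)²
     = 0.25 + 0.0729 + 0.5184 + 2.4025 + 8.7616 + 0.0025 + 0.4761 + 2.4964
     = 14.9804
λ·‖w‖₂² = 0.01·14.9804 = 0.149804

0.149804


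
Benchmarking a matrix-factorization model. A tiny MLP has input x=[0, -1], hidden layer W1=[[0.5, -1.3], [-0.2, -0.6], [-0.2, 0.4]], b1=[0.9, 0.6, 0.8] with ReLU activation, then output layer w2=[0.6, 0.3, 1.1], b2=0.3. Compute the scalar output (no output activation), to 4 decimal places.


z1[0] = (0.5)·(0) + (-1.3)·(-1) + 0.9 = 2.2
z1[1] = (-0.2)·(0) + (-0.6)·(-1) + 0.6 = 1.2
z1[2] = (-0.2)·(0) + (0.4)·(-1) + 0.8 = 0.4
h = ReLU(z1) = [2.2, 1.2, 0.4]
output = (0.6)·(2.2) + (0.3)·(1.2) + (1.1)·(0.4) + 0.3 = 2.42

2.42


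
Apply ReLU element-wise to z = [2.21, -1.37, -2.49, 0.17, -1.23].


ReLU(2.21) = max(0, 2.21) = 2.21
ReLU(-1.37) = max(0, -1.37) = 0.0
ReLU(-2.49) = max(0, -2.49) = 0.0
ReLU(0.17) = max(0, 0.17) = 0.17
ReLU(-1.23) = max(0, -1.23) = 0.0
result = [2.21, 0.0, 0.0, 0.17, 0.0]

[2.21, 0.0, 0.0, 0.17, 0.0]


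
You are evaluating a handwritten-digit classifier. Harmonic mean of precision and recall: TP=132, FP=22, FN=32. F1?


Precision = 132/154 = 0.8571
Recall = 132/164 = 0.8049
F1 = 2·P·R/(P+R) = 2·TP/(2·TP+FP+FN) = 264/(264+22+32) = 264/318 = 0.8302

0.8302


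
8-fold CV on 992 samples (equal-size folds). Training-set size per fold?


Fold size = 992/8 = 124
Training per fold = 992 - 124 = 868

868


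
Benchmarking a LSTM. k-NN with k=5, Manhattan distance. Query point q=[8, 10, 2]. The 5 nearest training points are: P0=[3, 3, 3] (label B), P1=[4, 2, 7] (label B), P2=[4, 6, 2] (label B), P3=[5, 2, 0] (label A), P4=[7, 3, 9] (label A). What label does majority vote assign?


d(q,P0) = 13  (label B)
d(q,P1) = 17  (label B)
d(q,P2) = 8  (label B)
d(q,P3) = 13  (label A)
d(q,P4) = 15  (label A)
Votes: A=2, B=3
Majority → B

B


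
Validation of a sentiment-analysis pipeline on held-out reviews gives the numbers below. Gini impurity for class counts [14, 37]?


Probabilities: [14/51, 37/51] ≈ [0.2745, 0.7255]
Σpᵢ² = (196 + 1369)/51² = 1565/2601
Gini = 1 - Σpᵢ² = 1 - 1565/2601 = 0.3983

0.3983


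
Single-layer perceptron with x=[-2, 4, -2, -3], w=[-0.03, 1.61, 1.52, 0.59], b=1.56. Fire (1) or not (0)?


z = (-2)·(-0.03) + (4)·(1.61) + (-2)·(1.52) + (-3)·(0.59) + 1.56
  = 3.25
step(z) = 1 (z≥0)

1


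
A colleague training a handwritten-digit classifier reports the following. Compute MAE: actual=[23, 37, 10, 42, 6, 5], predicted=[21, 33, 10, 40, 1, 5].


Absolute errors: |23-21|=2, |37-33|=4, |10-10|=0, |42-40|=2, |6-1|=5, |5-5|=0
Sum = 13
MAE = 13/6 = 13/6

13/6


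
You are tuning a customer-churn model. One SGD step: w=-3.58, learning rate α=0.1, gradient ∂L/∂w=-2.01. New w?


w_new = w - α·∇
= -3.58 - 0.1·-2.01
= -3.58 + 0.201
= -3.379

-3.379


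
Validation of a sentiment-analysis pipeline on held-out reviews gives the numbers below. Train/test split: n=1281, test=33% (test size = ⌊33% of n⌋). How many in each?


Test = ⌊1281·33/100⌋ = 422
Train = 1281 - 422 = 859

Train: 859, Test: 422


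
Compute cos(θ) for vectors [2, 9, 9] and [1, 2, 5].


A·B = 2·1 + 9·2 + 9·5 = 65
‖A‖ = √166 = 12.8841, ‖B‖ = √30 = 5.4772
cos = 65/(√166·√30) = 65/√4980 = 0.9211

0.9211


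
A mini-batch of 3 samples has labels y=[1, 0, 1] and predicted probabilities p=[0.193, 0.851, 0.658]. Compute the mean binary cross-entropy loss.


L[0] = -ln(0.193) = 1.6451
L[1] = -ln(1-0.851) = -ln(0.149) = 1.9038
L[2] = -ln(0.658) = 0.4186
mean = (1.6451 + 1.9038 + 0.4186)/3 = 1.3225

1.3225


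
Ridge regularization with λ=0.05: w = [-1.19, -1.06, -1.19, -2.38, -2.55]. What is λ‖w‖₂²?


‖w‖₂² = (-1.19)² + (-1.06)² + (-1.19)² + (-2.38)² + (-2.55)²
     = 1.4161 + 1.1236 + 1.4161 + 5.6644 + 6.5025
     = 16.1227
λ·‖w‖₂² = 0.05·16.1227 = 0.806135

0.806135


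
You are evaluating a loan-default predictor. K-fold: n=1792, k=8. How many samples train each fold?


Fold size = 1792/8 = 224
Training per fold = 1792 - 224 = 1568

1568


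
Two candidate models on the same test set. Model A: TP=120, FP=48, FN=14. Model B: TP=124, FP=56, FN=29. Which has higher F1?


Model A: P=120/168=0.7143, R=120/134=0.8955, F1=2PR/(P+R)=2TP/(2TP+FP+FN)=240/302=0.7947
Model B: P=124/180=0.6889, R=124/153=0.8105, F1=2PR/(P+R)=2TP/(2TP+FP+FN)=248/333=0.7447
0.7947 > 0.7447 → Model A

Model A


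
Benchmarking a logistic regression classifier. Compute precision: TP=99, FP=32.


Precision = TP/(TP+FP)
= 99/(99+32)
= 99/131 = 75.57%

75.57%


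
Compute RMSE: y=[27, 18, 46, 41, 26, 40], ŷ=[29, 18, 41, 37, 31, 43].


MSE = 79/6 = 13.1667
RMSE = √(79/6) = 3.6286

3.6286


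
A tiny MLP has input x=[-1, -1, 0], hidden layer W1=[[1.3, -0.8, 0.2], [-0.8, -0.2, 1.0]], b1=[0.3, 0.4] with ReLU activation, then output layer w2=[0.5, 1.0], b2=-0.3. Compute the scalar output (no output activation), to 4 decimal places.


z1[0] = (1.3)·(-1) + (-0.8)·(-1) + (0.2)·(0) + 0.3 = -0.2
z1[1] = (-0.8)·(-1) + (-0.2)·(-1) + (1.0)·(0) + 0.4 = 1.4
h = ReLU(z1) = [0.0, 1.4]
output = (0.5)·(0.0) + (1.0)·(1.4) - 0.3 = 1.1

1.1


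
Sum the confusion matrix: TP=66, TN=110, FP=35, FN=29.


Total = TP + TN + FP + FN
= 66 + 110 + 35 + 29
= 240
(Predicted positive: 101, predicted negative: 139)

240


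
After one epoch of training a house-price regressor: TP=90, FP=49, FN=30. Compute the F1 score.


Precision = 90/139 = 0.6475
Recall = 90/120 = 0.75
F1 = 2·P·R/(P+R) = 2·TP/(2·TP+FP+FN) = 180/(180+49+30) = 180/259 = 0.695

0.695


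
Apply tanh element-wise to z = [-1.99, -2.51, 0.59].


tanh(-1.99) = -0.9633
tanh(-2.51) = -0.9869
tanh(0.59) = 0.5299
result = [-0.9633, -0.9869, 0.5299]

[-0.9633, -0.9869, 0.5299]


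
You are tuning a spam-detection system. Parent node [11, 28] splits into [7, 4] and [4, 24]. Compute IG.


Parent = [11, 28], H_parent = 0.8582
H_left = 0.9457 (n=11), H_right = 0.5917 (n=28)
H_children = (11/39)·0.9457 + (28/39)·0.5917 = 0.6915
IG = 0.8582 - 0.6915 = 0.1667

0.1667


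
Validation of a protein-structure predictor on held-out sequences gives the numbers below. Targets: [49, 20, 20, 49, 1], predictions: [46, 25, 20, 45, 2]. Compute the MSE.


Squared errors: (49-46)²=9, (20-25)²=25, (20-20)²=0, (49-45)²=16, (1-2)²=1
Sum = 51
MSE = 51/5 = 51/5

51/5


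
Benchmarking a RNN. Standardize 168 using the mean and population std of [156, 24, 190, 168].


μ = 134.5, σ = 64.9519
z = (168 - 134.5)/64.9519 = 0.5158

0.5158


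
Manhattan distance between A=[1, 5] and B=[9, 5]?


d = |1-9| + |5-5|
  = 8 + 0
  = 8

8


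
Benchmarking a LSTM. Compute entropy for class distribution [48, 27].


Probabilities: [48/75, 27/75] ≈ [0.64, 0.36]
H = -((48/75)·log₂(48/75) + (27/75)·log₂(27/75))
  = 0.9427 bits

0.9427 bits


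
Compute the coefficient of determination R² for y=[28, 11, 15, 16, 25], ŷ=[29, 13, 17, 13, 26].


ȳ = 19
SS_res = Σ(y-ŷ)² = 19
SS_tot = Σ(y-ȳ)² = 206
R² = 1 - SS_res/SS_tot = 1 - 0.0922 = 0.9078

0.9078


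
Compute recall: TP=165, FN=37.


Recall = TP/(TP+FN)
= 165/(165+37)
= 165/202 = 81.68%

81.68%


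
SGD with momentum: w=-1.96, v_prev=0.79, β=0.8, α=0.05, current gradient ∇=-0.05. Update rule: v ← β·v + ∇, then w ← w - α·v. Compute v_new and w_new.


v_new = 0.8·0.79 - 0.05 = 0.632 - 0.05 = 0.582
w_new = -1.96 - 0.05·0.582 = -1.96 - 0.0291 = -1.9891

v_new=0.582, w_new=-1.9891


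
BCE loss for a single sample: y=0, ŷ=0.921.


BCE = -[y·ln(p) + (1-y)·ln(1-p)]
= -0 - 1·ln(1-0.921)
= -ln(0.079) = 2.5383

2.5383


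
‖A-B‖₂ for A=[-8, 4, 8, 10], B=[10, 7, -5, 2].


d = √((-8-10)² + (4-7)² + (8+ 5)² + (10-2)²)
  = √(324 + 9 + 169 + 64)
  = √566 = 23.7908

23.7908


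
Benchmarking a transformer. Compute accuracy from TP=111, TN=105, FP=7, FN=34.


Accuracy = (TP+TN)/(TP+TN+FP+FN)
= (111+105)/(257)
= 216/257 = 84.05%

84.05%


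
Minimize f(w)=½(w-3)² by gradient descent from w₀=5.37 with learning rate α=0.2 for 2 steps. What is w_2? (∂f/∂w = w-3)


step 1: grad = 5.37-3 = 2.37; w = 5.37 - 0.2·(2.37) = 4.896
step 2: grad = 4.896-3 = 1.896; w = 4.896 - 0.2·(1.896) = 4.5168

4.5168


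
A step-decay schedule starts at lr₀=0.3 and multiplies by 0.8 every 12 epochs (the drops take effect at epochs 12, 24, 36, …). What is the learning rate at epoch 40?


n_drops = ⌊40/12⌋ = 3
lr = 0.3·0.8^3 = 0.3·0.512 = 0.1536

0.1536


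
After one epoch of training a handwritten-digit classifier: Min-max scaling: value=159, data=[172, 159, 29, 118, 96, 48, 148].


min=29, max=172
(159-29)/(172-29) = 130/143 = 0.9091

0.9091


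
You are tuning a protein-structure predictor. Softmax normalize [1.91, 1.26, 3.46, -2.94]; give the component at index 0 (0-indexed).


Exponentials: e^1.91=6.7531, e^1.26=3.5254, e^3.46=31.817, e^-2.94=0.0529
Sum = 42.1484
Softmax = [0.1602, 0.0836, 0.7549, 0.0013]
p[0] = 6.7531/42.1484 = 0.1602

0.1602


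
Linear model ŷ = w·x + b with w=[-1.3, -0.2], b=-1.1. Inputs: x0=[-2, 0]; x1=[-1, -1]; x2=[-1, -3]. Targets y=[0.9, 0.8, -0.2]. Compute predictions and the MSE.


ŷ0 = (-1.3)·(-2) + (-0.2)·(0) - 1.1 = 1.5
ŷ1 = (-1.3)·(-1) + (-0.2)·(-1) - 1.1 = 0.4
ŷ2 = (-1.3)·(-1) + (-0.2)·(-3) - 1.1 = 0.8
errors² = [0.36, 0.16, 1.0]
MSE = 1.5200/3 = 0.5067

0.5067


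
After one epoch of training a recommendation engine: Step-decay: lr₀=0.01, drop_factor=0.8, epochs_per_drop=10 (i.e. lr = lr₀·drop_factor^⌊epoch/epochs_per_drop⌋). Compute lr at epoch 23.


n_drops = ⌊23/10⌋ = 2
lr = 0.01·0.8^2 = 0.01·0.64 = 0.0064

0.0064


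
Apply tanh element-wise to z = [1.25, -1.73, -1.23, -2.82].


tanh(1.25) = 0.8483
tanh(-1.73) = -0.9391
tanh(-1.23) = -0.8426
tanh(-2.82) = -0.9929
result = [0.8483, -0.9391, -0.8426, -0.9929]

[0.8483, -0.9391, -0.8426, -0.9929]


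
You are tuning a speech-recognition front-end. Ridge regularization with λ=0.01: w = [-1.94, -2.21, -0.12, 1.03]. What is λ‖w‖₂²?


‖w‖₂² = (-1.94)² + (-2.21)² + (-0.12)² + (1.03)²
     = 3.7636 + 4.8841 + 0.0144 + 1.0609
     = 9.723
λ·‖w‖₂² = 0.01·9.723 = 0.09723

0.09723


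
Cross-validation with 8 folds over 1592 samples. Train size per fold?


Fold size = 1592/8 = 199
Training per fold = 1592 - 199 = 1393

1393


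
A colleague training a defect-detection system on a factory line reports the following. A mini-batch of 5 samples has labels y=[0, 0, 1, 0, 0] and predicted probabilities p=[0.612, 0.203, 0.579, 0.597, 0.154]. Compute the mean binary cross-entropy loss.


L[0] = -ln(1-0.612) = -ln(0.388) = 0.9467
L[1] = -ln(1-0.203) = -ln(0.797) = 0.2269
L[2] = -ln(0.579) = 0.5465
L[3] = -ln(1-0.597) = -ln(0.403) = 0.9088
L[4] = -ln(1-0.154) = -ln(0.846) = 0.1672
mean = (0.9467 + 0.2269 + 0.5465 + 0.9088 + 0.1672)/5 = 0.5592

0.5592
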